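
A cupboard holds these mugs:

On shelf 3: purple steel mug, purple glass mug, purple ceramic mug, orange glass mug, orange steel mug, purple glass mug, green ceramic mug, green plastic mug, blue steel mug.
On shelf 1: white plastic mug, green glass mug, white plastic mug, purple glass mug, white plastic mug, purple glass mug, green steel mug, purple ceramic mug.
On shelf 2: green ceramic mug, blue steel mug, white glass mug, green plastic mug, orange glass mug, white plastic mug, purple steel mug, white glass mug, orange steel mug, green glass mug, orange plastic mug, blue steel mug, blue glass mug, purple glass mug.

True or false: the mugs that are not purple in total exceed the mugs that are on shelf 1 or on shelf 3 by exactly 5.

True

There are 22 mugs that are not purple.
There are 17 mugs on shelf 1 or on shelf 3.
The claim requires 22 − 17 (= 5) to equal 5, which holds.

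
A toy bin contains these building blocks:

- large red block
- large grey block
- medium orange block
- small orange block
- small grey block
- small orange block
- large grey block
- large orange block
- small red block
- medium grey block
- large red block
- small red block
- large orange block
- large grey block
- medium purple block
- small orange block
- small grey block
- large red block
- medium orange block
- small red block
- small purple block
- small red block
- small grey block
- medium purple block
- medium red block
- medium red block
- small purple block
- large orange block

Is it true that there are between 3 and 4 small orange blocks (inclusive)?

There are 3 small orange blocks.
The claim requires 3 ≤ 3 ≤ 4, which holds.

True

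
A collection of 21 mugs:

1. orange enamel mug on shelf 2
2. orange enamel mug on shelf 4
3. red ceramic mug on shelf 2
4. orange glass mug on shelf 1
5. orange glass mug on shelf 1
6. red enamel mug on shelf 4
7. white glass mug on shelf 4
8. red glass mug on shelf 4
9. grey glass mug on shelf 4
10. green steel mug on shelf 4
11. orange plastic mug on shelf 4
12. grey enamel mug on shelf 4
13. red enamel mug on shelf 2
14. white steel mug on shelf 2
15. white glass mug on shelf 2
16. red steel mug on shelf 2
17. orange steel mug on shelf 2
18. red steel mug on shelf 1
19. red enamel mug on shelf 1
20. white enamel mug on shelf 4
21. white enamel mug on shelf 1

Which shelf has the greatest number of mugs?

Counts by shelf: shelf 4→9, shelf 2→7, shelf 1→5.
The maximum is 9, held uniquely by shelf 4.

shelf 4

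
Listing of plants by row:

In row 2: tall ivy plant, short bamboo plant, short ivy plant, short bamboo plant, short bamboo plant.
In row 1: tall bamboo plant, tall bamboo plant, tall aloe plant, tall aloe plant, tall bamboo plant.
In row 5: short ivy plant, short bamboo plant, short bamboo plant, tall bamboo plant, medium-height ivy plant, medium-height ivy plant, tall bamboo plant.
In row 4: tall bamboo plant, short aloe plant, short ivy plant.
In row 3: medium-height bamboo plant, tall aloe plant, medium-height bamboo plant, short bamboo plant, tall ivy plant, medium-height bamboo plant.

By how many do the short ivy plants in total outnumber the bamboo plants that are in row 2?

0

short ivy plants: 3.
bamboo plants in row 2: 3.
3 − 3 = 0.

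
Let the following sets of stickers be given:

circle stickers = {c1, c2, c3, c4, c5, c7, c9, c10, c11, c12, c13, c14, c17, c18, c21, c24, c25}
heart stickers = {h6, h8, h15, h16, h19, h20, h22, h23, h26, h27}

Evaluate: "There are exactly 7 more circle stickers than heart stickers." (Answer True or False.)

True

circle stickers: 17.
heart stickers: 10.
The claim requires 17 − 10 (= 7) to equal 7, which holds.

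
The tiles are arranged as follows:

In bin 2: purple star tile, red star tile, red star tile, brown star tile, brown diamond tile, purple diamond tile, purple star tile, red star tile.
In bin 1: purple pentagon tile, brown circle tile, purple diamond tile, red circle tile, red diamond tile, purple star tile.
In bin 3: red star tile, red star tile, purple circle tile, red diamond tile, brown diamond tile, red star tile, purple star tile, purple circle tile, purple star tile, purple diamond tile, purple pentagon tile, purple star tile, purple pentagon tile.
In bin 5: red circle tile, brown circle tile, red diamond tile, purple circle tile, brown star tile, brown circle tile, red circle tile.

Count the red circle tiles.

3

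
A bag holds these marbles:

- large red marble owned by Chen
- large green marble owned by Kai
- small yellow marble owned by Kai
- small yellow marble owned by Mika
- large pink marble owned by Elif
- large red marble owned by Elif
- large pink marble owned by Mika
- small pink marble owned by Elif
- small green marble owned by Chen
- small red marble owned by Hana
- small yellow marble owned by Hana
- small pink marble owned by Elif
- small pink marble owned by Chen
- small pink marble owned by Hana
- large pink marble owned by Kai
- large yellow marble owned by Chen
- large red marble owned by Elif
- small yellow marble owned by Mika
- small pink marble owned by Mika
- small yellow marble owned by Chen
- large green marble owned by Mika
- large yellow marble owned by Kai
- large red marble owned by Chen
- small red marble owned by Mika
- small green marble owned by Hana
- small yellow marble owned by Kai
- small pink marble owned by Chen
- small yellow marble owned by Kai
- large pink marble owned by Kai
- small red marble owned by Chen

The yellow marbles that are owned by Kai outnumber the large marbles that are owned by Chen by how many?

1

yellow marbles owned by Kai: 4.
large marbles owned by Chen: 3.
4 − 3 = 1.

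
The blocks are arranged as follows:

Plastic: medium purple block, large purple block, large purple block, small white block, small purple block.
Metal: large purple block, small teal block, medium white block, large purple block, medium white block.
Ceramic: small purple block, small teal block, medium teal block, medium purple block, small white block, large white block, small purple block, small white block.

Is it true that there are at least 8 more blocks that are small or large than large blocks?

There are 13 blocks that are small or large.
There are 5 large blocks.
The claim requires 13 − 5 = 8 ≥ 8, which holds.

True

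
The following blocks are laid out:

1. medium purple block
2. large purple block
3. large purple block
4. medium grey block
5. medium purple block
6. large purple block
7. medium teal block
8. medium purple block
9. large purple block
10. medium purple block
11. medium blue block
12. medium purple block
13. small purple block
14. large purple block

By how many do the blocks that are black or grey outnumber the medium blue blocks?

0

blocks that are black or grey: 1.
medium blue blocks: 1.
1 − 1 = 0.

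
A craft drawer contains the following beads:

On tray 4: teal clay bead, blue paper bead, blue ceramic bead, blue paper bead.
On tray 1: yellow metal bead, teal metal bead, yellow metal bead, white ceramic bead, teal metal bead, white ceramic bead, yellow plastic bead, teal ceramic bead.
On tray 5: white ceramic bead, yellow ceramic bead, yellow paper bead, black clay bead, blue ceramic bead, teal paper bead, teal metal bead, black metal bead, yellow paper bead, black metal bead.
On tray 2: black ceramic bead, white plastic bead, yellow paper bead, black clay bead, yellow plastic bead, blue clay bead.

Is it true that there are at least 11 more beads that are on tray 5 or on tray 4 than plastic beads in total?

|beads on tray 5 or on tray 4| = 14.
|plastic beads| = 3.
The claim requires 14 − 3 = 11 ≥ 11, which holds.

True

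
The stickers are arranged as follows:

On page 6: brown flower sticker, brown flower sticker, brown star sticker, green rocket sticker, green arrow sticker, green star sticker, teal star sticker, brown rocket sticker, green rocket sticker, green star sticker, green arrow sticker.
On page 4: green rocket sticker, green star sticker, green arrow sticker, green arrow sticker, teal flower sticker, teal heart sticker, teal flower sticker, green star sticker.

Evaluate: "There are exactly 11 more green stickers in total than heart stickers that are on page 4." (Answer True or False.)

False

green stickers: 11.
heart stickers on page 4: 1.
The claim requires 11 − 1 (= 10) to equal 11, which does not hold.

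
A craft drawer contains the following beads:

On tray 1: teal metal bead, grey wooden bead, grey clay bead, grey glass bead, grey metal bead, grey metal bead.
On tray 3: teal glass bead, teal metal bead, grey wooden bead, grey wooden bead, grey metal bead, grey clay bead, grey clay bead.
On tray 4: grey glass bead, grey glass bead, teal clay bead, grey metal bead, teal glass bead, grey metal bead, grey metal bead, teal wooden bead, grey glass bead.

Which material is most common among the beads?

metal

Counts by material: metal 8, glass 6, clay 4, wooden 4.
The maximum is 8, held uniquely by metal.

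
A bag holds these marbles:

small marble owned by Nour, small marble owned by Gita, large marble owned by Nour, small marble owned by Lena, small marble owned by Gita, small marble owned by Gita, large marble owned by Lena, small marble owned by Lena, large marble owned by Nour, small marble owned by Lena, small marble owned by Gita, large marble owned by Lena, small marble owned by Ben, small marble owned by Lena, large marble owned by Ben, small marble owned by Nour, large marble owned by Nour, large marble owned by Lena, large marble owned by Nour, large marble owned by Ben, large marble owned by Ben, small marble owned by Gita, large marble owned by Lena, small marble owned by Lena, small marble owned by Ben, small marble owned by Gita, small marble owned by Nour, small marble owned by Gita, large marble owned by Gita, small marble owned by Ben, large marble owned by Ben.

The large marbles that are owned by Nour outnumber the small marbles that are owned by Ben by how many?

1

large marbles owned by Nour: 4.
small marbles owned by Ben: 3.
4 − 3 = 1.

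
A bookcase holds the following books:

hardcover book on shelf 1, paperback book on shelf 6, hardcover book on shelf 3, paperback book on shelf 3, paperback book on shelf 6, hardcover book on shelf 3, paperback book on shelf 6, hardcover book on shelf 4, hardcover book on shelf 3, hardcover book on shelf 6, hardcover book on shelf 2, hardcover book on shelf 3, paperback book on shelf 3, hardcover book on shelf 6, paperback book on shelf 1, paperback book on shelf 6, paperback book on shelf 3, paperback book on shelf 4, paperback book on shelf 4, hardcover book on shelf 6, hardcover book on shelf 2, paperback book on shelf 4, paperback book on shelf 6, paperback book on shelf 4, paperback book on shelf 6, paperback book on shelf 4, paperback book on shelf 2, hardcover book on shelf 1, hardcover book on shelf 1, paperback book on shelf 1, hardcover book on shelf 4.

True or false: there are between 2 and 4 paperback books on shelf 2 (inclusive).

False

There is 1 paperback book on shelf 2.
The claim requires 2 ≤ 1 ≤ 4, which does not hold.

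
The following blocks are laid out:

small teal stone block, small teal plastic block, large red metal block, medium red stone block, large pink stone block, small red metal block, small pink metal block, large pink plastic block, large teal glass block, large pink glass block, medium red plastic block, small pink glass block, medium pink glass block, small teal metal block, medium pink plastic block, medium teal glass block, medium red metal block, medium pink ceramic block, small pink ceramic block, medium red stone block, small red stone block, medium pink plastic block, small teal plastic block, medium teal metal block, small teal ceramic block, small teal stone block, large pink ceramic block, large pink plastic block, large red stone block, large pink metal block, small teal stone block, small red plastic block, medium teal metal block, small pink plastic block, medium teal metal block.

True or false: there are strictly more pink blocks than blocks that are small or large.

False

There are 14 pink blocks.
There are 23 blocks that are small or large.
The claim requires 14 > 23, which does not hold.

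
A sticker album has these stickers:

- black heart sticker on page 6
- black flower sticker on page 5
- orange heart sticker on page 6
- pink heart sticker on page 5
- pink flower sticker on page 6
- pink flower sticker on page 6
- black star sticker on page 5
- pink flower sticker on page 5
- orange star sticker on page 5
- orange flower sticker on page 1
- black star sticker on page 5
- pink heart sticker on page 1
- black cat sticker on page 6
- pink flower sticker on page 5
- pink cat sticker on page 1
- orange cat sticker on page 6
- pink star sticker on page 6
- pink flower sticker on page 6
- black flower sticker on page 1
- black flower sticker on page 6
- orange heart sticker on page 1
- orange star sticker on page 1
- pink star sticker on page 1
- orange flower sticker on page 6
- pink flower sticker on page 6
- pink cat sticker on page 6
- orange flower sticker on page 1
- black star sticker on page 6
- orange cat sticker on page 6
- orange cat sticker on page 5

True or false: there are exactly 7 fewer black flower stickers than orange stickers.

There are 3 black flower stickers.
There are 10 orange stickers.
The claim requires 10 − 3 (= 7) to equal 7, which holds.

True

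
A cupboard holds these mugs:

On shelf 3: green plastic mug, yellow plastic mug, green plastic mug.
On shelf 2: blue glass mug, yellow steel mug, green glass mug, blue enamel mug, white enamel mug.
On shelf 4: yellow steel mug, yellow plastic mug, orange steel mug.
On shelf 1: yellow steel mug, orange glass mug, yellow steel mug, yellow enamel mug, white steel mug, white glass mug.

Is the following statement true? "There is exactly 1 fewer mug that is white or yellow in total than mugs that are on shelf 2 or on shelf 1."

True

mugs that are white or yellow: 10.
mugs on shelf 2 or on shelf 1: 11.
The claim requires 11 − 10 (= 1) to equal 1, which holds.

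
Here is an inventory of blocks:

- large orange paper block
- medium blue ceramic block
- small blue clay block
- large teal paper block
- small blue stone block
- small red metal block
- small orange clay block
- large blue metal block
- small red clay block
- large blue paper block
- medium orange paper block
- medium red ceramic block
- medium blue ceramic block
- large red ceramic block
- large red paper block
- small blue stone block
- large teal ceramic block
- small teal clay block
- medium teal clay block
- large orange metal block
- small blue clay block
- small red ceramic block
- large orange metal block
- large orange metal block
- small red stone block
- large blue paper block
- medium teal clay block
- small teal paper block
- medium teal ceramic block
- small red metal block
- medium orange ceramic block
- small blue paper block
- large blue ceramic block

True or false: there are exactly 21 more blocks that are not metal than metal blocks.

blocks that are not metal: 27.
metal blocks: 6.
The claim requires 27 − 6 (= 21) to equal 21, which holds.

True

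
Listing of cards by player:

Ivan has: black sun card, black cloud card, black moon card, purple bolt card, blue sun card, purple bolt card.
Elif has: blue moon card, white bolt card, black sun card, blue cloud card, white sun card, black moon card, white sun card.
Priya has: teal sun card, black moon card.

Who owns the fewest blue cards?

Priya

Counts by player (restricted to blue cards): Elif→2, Ivan→1, Priya→0.
The minimum is 0, held uniquely by Priya.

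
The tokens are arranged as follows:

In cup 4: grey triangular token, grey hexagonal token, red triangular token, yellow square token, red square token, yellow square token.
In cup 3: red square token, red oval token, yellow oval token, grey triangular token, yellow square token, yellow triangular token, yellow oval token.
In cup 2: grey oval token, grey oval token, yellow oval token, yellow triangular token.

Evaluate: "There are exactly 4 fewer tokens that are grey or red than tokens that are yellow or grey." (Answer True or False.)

|tokens that are grey or red| = 9.
|tokens that are yellow or grey| = 13.
The claim requires 13 − 9 (= 4) to equal 4, which holds.

True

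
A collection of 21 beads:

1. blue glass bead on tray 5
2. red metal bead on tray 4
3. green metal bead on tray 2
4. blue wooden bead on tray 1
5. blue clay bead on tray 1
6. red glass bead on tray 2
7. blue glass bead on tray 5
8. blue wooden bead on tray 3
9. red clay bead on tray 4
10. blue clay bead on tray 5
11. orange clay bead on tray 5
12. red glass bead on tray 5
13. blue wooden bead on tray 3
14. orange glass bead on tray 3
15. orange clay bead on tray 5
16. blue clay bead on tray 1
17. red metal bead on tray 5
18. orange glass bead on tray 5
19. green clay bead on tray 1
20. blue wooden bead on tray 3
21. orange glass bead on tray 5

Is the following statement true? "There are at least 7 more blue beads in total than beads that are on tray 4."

True

blue beads: 9.
beads on tray 4: 2.
The claim requires 9 − 2 = 7 ≥ 7, which holds.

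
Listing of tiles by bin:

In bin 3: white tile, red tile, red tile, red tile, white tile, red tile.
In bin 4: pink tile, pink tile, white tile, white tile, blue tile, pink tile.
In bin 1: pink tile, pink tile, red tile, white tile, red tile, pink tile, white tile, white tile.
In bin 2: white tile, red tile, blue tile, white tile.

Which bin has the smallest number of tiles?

bin 2

Counts by bin: bin 1→8, bin 4→6, bin 3→6, bin 2→4.
The minimum is 4, held uniquely by bin 2.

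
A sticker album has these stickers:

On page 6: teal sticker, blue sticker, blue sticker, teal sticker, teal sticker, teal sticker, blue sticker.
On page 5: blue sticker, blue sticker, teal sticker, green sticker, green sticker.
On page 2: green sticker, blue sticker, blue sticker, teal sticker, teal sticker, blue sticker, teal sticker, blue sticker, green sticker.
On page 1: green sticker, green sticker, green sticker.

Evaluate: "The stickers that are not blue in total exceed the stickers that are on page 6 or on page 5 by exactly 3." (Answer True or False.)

stickers that are not blue: 15.
stickers on page 6 or on page 5: 12.
The claim requires 15 − 12 (= 3) to equal 3, which holds.

True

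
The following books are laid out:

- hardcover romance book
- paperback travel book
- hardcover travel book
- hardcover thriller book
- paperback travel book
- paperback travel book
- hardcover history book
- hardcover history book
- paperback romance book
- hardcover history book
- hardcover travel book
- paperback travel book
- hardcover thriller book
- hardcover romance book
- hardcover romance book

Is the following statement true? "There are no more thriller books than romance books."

True

thriller books: 2.
romance books: 4.
The claim requires 2 ≤ 4, which holds.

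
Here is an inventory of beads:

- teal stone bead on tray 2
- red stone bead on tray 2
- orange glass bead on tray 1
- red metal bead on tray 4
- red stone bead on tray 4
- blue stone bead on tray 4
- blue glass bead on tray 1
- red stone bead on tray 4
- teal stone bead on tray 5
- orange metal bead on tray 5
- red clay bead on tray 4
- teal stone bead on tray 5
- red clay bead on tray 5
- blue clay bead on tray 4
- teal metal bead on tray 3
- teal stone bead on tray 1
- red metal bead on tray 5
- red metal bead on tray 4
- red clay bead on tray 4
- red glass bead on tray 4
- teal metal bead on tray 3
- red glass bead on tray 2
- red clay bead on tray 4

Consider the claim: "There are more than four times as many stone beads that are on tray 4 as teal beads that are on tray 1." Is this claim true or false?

False

|stone beads on tray 4| = 3.
|teal beads on tray 1| = 1.
The claim requires 3 > 4 × 1 = 4, which does not hold.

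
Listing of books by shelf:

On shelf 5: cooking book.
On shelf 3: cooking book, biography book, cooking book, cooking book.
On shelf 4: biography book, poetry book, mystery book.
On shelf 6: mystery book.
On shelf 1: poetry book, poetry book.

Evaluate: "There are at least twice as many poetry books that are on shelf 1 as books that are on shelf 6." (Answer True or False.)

True

|poetry books on shelf 1| = 2.
|books on shelf 6| = 1.
The claim requires 2 ≥ 2 × 1 = 2, which holds.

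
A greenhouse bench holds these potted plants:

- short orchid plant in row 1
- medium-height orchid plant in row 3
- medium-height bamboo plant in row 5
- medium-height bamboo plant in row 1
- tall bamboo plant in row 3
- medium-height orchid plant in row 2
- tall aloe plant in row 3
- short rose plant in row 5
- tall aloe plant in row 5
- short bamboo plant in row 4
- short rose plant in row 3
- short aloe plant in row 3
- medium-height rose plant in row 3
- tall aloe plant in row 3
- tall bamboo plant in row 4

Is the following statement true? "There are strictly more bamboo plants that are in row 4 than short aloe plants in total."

True

|bamboo plants in row 4| = 2.
|short aloe plants| = 1.
The claim requires 2 > 1, which holds.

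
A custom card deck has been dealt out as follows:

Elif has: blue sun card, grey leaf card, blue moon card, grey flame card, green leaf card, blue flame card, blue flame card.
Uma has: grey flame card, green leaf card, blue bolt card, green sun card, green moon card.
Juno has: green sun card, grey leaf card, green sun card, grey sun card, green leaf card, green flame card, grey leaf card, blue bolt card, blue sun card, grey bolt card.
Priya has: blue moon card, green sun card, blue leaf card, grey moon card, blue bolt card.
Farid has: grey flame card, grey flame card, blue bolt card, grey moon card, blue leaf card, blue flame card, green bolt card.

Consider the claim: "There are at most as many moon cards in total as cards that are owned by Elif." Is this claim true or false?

moon cards: 5.
cards owned by Elif: 7.
The claim requires 5 ≤ 7, which holds.

True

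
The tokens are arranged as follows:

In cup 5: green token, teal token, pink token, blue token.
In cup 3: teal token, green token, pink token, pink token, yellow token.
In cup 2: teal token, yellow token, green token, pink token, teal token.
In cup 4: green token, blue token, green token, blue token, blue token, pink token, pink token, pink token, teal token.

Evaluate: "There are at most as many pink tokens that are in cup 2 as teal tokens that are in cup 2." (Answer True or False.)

pink tokens in cup 2: 1.
teal tokens in cup 2: 2.
The claim requires 1 ≤ 2, which holds.

True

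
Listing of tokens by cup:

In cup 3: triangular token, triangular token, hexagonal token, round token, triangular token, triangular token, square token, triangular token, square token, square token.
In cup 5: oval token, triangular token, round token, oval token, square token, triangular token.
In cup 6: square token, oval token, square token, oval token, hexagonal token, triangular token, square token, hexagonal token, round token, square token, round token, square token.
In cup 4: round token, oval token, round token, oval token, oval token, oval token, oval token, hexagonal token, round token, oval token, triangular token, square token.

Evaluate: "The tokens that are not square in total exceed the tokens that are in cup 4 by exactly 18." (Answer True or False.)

True

tokens that are not square: 30.
tokens in cup 4: 12.
The claim requires 30 − 12 (= 18) to equal 18, which holds.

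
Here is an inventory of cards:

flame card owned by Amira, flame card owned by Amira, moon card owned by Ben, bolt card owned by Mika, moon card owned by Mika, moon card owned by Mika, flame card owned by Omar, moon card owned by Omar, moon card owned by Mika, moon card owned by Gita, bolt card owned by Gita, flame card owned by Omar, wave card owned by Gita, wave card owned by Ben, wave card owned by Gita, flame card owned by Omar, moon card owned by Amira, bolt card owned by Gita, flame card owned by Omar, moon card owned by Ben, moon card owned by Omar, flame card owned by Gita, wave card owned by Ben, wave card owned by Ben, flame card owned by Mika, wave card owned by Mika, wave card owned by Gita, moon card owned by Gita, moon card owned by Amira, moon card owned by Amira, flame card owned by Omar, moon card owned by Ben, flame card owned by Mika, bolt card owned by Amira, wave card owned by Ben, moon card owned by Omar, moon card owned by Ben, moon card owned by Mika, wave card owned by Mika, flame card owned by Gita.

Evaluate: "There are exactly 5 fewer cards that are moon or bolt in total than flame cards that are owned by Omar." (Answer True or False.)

False

cards that are moon or bolt: 20.
flame cards owned by Omar: 5.
The claim requires 5 − 20 (= -15) to equal 5, which does not hold.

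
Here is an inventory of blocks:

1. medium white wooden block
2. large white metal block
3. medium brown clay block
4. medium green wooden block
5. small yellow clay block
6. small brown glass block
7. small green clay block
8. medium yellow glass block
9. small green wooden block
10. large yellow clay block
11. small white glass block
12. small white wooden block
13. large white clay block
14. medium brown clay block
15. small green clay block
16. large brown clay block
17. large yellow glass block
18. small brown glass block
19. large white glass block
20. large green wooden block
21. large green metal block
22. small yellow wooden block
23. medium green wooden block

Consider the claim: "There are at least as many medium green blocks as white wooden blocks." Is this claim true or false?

True

medium green blocks: 2.
white wooden blocks: 2.
The claim requires 2 ≥ 2, which holds.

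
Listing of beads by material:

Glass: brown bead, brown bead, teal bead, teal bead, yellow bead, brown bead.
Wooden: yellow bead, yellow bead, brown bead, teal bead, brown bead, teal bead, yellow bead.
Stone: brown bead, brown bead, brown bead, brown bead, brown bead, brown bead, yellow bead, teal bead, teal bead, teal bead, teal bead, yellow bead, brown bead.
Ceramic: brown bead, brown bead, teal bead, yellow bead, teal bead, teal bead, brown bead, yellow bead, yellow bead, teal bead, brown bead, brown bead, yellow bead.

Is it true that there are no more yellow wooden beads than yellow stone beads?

False

yellow wooden beads: 3.
yellow stone beads: 2.
The claim requires 3 ≤ 2, which does not hold.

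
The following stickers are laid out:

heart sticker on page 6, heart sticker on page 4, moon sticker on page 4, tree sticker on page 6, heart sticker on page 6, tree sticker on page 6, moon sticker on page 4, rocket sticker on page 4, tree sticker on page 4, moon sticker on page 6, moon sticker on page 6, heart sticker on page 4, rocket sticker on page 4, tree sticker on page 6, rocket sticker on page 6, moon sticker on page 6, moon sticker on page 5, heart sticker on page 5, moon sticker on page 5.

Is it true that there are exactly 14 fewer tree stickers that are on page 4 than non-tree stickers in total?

There is 1 tree sticker on page 4.
There are 15 non-tree stickers.
The claim requires 15 − 1 (= 14) to equal 14, which holds.

True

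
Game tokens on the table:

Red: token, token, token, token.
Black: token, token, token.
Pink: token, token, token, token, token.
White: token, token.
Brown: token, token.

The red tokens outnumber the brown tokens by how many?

red tokens: 4.
brown tokens: 2.
4 − 2 = 2.

2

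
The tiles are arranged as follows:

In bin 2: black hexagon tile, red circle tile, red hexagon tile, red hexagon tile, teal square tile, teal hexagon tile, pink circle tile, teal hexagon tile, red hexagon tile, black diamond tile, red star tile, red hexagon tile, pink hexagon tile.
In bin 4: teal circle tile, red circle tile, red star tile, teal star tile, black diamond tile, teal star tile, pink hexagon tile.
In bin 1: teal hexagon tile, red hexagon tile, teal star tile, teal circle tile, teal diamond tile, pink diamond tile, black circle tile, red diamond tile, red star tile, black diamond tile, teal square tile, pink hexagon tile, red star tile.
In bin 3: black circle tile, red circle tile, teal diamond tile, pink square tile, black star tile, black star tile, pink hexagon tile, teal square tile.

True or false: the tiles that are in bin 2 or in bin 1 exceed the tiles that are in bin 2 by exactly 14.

False

There are 26 tiles in bin 2 or in bin 1.
There are 13 tiles in bin 2.
The claim requires 26 − 13 (= 13) to equal 14, which does not hold.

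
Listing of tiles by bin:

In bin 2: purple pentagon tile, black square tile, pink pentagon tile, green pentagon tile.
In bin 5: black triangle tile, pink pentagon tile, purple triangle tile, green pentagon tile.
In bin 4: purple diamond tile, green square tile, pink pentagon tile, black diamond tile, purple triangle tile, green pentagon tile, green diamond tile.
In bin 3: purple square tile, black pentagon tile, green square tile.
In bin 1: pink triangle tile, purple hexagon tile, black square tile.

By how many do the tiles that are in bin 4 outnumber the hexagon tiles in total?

6

tiles in bin 4: 7.
hexagon tiles: 1.
7 − 1 = 6.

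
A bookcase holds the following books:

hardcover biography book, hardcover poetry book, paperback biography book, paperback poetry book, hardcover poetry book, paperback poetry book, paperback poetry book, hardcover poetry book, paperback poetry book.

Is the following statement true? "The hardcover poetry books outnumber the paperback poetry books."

False

hardcover poetry books: 3.
paperback poetry books: 4.
The claim requires 3 > 4, which does not hold.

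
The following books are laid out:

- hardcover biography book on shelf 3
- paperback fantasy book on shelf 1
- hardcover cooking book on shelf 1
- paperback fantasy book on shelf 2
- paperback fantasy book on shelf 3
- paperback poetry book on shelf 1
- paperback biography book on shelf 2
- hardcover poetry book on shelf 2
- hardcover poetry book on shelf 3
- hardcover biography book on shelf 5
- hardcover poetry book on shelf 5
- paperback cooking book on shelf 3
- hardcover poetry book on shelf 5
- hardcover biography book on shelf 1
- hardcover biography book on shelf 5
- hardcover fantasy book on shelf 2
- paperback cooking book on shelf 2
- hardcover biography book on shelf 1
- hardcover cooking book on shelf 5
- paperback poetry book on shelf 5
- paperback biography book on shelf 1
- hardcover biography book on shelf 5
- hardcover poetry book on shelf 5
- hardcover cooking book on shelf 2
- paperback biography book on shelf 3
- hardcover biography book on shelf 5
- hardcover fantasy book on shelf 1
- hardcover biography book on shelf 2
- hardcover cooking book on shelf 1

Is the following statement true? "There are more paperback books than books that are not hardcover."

False

paperback books: 10.
books that are not hardcover: 10.
The claim requires 10 > 10, which does not hold.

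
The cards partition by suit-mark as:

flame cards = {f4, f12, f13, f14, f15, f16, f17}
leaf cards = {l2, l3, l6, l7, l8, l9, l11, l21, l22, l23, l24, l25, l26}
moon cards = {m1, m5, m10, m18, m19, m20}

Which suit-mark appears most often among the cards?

leaf

Counts by suit-mark: leaf 13, flame 7, moon 6.
The maximum is 13, held uniquely by leaf.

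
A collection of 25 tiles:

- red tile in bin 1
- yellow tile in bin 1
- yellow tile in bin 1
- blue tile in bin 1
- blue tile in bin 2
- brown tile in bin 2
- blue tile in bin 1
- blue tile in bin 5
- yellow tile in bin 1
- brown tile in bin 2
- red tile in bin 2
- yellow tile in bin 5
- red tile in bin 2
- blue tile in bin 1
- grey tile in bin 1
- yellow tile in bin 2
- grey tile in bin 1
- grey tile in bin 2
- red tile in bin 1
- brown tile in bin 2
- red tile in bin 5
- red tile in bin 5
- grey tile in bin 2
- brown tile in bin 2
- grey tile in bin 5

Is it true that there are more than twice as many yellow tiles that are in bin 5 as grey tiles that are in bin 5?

There is 1 yellow tile in bin 5.
There is 1 grey tile in bin 5.
The claim requires 1 > 2 × 1 = 2, which does not hold.

False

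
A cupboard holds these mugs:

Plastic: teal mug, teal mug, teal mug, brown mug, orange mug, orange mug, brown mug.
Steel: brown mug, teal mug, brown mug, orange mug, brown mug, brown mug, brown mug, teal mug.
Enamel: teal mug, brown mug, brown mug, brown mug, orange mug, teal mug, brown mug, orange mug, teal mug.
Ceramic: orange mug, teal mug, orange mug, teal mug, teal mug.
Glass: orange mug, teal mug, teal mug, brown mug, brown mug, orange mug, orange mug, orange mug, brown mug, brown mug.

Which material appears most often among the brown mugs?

steel

Counts by material (restricted to brown mugs): steel 5, enamel 4, glass 4, plastic 2.
The maximum is 5, held uniquely by steel.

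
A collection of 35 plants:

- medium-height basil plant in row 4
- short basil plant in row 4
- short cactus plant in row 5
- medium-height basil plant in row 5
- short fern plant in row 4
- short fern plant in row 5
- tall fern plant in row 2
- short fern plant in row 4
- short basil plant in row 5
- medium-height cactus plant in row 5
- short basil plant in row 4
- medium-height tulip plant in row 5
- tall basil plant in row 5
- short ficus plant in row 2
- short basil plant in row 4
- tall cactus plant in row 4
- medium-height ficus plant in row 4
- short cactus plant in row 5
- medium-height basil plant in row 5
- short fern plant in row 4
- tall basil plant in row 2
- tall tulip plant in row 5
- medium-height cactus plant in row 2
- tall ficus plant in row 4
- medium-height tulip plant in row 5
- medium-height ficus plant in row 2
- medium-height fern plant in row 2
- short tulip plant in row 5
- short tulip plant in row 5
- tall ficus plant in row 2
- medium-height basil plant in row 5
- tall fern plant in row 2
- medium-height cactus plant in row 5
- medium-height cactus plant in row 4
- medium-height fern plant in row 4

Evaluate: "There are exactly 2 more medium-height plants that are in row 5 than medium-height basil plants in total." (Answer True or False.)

There are 7 medium-height plants in row 5.
There are 4 medium-height basil plants.
The claim requires 7 − 4 (= 3) to equal 2, which does not hold.

False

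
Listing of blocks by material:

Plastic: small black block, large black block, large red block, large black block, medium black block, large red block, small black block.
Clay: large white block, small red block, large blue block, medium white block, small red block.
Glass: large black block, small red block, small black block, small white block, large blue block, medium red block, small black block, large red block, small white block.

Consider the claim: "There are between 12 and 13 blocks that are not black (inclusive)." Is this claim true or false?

True

There are 13 blocks that are not black.
The claim requires 12 ≤ 13 ≤ 13, which holds.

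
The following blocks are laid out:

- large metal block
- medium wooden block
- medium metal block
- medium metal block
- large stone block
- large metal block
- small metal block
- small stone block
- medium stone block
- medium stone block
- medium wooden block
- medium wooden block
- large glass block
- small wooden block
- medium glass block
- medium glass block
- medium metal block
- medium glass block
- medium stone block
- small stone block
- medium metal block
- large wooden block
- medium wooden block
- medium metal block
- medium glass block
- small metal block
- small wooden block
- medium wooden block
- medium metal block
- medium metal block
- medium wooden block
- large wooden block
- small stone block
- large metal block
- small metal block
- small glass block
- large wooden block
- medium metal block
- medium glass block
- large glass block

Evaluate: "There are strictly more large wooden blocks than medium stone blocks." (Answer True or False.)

large wooden blocks: 3.
medium stone blocks: 3.
The claim requires 3 > 3, which does not hold.

False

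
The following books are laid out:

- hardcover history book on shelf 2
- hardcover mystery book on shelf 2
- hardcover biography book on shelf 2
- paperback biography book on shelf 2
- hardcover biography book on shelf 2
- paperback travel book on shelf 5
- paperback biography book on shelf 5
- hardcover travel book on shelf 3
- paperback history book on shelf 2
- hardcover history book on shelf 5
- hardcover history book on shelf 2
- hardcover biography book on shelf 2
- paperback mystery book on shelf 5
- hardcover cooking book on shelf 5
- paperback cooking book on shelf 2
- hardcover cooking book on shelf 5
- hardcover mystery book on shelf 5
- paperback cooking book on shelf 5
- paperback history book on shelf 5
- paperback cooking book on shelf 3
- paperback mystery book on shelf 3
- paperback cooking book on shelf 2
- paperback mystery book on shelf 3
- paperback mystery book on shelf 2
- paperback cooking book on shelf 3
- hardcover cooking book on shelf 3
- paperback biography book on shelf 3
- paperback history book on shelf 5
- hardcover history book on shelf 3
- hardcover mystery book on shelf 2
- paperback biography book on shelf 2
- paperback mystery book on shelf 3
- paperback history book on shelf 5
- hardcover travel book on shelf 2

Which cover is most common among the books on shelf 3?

Counts by cover (restricted to books on shelf 3): paperback 6, hardcover 3.
The maximum is 6, held uniquely by paperback.

paperback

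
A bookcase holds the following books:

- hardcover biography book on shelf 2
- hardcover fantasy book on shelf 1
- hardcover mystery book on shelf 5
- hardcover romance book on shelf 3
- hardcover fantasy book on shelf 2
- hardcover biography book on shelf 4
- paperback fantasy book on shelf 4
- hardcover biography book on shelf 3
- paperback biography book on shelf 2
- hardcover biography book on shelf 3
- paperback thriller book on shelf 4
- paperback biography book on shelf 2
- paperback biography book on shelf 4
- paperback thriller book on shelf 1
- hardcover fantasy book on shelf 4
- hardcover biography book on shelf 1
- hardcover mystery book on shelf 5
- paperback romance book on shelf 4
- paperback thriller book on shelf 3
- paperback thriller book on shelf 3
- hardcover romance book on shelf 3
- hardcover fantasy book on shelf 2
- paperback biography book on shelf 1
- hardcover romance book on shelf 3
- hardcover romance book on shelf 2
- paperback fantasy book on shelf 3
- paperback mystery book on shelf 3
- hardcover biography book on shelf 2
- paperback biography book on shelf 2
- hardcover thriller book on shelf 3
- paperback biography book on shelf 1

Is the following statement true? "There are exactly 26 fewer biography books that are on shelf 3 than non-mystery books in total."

True

biography books on shelf 3: 2.
non-mystery books: 28.
The claim requires 28 − 2 (= 26) to equal 26, which holds.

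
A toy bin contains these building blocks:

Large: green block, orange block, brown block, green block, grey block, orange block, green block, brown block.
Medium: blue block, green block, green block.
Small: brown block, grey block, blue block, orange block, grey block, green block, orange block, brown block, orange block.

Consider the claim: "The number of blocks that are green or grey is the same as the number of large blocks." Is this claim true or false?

There are 9 blocks that are green or grey.
There are 8 large blocks.
The claim requires 9 = 8, which does not hold.

False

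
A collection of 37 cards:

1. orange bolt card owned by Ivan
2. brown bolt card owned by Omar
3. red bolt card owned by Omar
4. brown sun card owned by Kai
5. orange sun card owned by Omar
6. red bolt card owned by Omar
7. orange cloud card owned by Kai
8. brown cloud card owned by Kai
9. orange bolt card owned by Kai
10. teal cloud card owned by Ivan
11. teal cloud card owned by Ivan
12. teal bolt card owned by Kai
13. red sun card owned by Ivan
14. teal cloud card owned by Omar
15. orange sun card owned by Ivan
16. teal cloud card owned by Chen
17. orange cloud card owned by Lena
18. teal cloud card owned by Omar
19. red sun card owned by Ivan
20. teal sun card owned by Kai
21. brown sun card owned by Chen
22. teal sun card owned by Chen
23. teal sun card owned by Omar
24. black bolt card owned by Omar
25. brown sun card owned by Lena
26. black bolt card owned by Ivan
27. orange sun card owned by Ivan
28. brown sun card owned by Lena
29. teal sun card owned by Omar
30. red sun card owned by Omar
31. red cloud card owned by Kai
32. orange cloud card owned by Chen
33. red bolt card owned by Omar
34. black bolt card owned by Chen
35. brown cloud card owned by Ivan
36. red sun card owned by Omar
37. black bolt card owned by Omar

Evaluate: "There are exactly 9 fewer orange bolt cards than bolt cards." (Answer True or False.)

True

|orange bolt cards| = 2.
|bolt cards| = 11.
The claim requires 11 − 2 (= 9) to equal 9, which holds.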